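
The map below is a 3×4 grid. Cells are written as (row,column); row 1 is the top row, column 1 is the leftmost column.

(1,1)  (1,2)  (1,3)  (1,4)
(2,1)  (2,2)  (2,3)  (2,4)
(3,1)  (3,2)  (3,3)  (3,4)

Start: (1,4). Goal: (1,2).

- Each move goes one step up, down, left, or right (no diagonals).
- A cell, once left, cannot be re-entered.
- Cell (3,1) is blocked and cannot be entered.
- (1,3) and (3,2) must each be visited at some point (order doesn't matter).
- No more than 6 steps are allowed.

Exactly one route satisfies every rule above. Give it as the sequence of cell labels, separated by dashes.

(1,4) - (1,3) - (2,3) - (3,3) - (3,2) - (2,2) - (1,2)

Any route must reach (1,3) and (3,2) and still end at (1,2) within 6 moves, so the order of the required stops is forced.
Route from (1,4): left 1 to (1,3), down 2 to (3,3), left 1 to (3,2), up 2 to (1,2) — 6 moves in all.
Check: all required cells visited; 6 ≤ 6 moves.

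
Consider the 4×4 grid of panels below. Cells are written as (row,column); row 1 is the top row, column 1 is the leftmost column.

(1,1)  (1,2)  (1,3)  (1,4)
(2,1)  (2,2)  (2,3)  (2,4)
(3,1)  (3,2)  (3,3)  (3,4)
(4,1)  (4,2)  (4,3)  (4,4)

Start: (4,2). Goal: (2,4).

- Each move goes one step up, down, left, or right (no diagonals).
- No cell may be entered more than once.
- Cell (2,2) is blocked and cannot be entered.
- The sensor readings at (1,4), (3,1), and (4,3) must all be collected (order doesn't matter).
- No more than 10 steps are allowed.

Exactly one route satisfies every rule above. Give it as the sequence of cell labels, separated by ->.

(4,2) -> (4,3) -> (3,3) -> (3,2) -> (3,1) -> (2,1) -> (1,1) -> (1,2) -> (1,3) -> (1,4) -> (2,4)

The budget equals the shortest possible length, so every move has to be on a shortest route through the required cells.
Route from (4,2): right to (4,3), up to (3,3), 2× left (reaching (3,1)), 2× up (reaching (1,1)), 3× right (reaching (1,4)), down to (2,4) — 10 moves in all.
Check: all required cells visited; 10 ≤ 10 moves.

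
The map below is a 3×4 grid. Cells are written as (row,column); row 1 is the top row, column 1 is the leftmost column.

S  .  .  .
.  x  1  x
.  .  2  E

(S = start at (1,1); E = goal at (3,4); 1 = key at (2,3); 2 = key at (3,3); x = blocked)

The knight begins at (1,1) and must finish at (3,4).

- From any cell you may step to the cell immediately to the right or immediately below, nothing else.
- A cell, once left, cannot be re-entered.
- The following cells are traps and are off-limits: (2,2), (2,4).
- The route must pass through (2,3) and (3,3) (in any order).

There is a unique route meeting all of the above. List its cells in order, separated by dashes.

(1,1) - (1,2) - (1,3) - (2,3) - (3,3) - (3,4)

Moves only go right or down, so the column and row indices never decrease.
Route from (1,1): right 2 to (1,3), down 2 to (3,3), right 1 to (3,4) — 5 moves in all.
Check: all required cells visited.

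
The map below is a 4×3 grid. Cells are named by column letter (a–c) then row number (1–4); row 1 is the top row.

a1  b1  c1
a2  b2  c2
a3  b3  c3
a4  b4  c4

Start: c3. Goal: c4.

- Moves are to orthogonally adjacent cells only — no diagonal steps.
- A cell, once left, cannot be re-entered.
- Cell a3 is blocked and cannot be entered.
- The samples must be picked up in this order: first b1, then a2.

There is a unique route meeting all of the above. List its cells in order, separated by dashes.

c3 - c2 - c1 - b1 - a1 - a2 - b2 - b3 - b4 - c4

The waypoints must appear in the order b1, a2, with no cell reused.
Route from c3: up 2 to c1, left 2 to a1, down 1 to a2, right 1 to b2, down 2 to b4, right 1 to c4 — 9 moves in all.
Check: order respected (b1 at step 3, a2 at step 5).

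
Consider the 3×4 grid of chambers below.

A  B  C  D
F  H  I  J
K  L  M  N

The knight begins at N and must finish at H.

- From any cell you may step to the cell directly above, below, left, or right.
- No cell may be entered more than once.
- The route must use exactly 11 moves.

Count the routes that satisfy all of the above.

Need simple routes of exactly 11 moves from N to H (Manhattan distance 3, so 4 moves are spent on a detour and 4 undoing it).
Enumerating: N J D C I M L K F A B H | N J D C B A F K L M I H | N M I J D C B A F K L H | N M L K F A B C D J I H.
That gives 4 routes.

4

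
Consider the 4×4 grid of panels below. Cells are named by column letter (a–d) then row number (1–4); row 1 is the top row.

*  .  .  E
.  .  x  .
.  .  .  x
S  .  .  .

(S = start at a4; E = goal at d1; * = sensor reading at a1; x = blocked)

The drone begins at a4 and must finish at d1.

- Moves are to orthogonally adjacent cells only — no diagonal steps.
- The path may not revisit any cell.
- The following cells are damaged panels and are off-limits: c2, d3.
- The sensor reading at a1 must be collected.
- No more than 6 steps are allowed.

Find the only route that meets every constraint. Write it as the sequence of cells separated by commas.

a4, a3, a2, a1, b1, c1, d1

The budget equals the shortest possible length, so every move has to be on a shortest route through the required cells.
Route from a4: up 3 to a1, right 3 to d1 — 6 moves in all.
Check: all required cells visited; 6 ≤ 6 moves.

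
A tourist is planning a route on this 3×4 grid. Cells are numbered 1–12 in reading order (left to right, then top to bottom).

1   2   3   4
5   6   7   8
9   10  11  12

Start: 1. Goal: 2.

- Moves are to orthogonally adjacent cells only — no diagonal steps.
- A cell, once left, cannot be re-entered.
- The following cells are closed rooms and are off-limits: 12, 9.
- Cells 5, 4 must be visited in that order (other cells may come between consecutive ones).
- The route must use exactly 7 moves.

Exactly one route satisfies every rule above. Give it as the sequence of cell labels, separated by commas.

The waypoints must appear in the order 5, 4, with no cell reused.
Route from 1: down to 5, 3× right (reaching 8), up to 4, 2× left (reaching 2) — 7 moves in all.
Check: order respected (5 at step 1, 4 at step 5); 7 moves as required.

1, 5, 6, 7, 8, 4, 3, 2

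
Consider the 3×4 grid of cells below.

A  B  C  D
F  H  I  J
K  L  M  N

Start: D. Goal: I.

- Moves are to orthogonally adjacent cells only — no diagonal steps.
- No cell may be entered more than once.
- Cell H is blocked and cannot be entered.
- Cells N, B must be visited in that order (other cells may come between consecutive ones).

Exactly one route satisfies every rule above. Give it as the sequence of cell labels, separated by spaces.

D J N M L K F A B C I

The waypoints must appear in the order N, B, with no cell reused.
Route from D: 2× down (reaching N), 3× left (reaching K), 2× up (reaching A), 2× right (reaching C), down to I — 10 moves in all.
Check: order respected (N at step 2, B at step 8).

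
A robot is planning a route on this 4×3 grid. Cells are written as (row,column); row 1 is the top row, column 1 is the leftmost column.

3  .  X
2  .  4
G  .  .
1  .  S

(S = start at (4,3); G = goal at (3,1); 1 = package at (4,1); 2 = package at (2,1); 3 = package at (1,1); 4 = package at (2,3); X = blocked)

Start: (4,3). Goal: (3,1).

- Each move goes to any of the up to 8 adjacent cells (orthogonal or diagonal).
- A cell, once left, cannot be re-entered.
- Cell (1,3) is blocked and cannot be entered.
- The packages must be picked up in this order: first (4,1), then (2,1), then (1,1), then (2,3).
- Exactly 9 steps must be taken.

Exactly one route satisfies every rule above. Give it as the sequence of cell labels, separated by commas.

(4,3), (4,2), (4,1), (3,2), (2,1), (1,1), (1,2), (2,3), (2,2), (3,1)

The waypoints must appear in the order (4,1), (2,1), (1,1), (2,3), with no cell reused.
Route from (4,3): left 2 to (4,1), up-right 1 to (3,2), up-left 1 to (2,1), up 1 to (1,1), right 1 to (1,2), down-right 1 to (2,3), left 1 to (2,2), down-left 1 to (3,1) — 9 moves in all.
Check: order respected (1 at step 2, 2 at step 4, 3 at step 5, 4 at step 7); 9 moves as required.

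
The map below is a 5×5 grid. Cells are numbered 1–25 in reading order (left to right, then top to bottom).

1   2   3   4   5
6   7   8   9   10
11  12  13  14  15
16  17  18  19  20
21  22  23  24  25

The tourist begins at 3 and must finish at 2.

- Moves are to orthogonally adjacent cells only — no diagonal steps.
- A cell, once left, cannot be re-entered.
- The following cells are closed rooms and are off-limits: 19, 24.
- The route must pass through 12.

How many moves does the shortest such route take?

5

Any route passes through 12 somewhere between 3 and 2. Summing Manhattan distances along the two legs (3 → 12 → 2) gives a lower bound of 3 + 2 = 5 moves.
A route of 5 moves achieves this: 3 → 8 → 13 → 12 → 7 → 2.
Since 5 matches the lower bound, it is optimal.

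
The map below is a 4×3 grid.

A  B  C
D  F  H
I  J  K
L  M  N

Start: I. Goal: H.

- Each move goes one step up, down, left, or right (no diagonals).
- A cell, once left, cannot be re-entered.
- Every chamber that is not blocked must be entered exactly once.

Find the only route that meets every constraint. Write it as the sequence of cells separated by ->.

Need to visit all 12 open cells exactly once, starting at I and ending at H.
Cell N has only two open neighbours (K and M), so the path must pass straight through it: one of those is the cell it's entered from and the other is where it exits.
Route from I: down to L, 2× right (reaching N), up to K, left to J, up to F, left to D, up to A, 2× right (reaching C), down to H — 11 moves in all.
Check: all 12 open cells covered.

I -> L -> M -> N -> K -> J -> F -> D -> A -> B -> C -> H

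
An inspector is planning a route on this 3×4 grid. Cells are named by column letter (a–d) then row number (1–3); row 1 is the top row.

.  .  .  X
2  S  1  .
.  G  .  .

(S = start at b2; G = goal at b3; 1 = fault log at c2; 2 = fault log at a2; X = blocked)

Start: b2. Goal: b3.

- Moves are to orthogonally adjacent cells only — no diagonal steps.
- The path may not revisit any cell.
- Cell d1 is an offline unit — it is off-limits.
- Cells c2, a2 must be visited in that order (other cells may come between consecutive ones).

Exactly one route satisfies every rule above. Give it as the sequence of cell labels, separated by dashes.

The waypoints must appear in the order c2, a2, with no cell reused.
Route from b2: right to c2, up to c1, 2× left (reaching a1), 2× down (reaching a3), right to b3 — 7 moves in all.
Check: order respected (1 at step 1, 2 at step 5).

b2 - c2 - c1 - b1 - a1 - a2 - a3 - b3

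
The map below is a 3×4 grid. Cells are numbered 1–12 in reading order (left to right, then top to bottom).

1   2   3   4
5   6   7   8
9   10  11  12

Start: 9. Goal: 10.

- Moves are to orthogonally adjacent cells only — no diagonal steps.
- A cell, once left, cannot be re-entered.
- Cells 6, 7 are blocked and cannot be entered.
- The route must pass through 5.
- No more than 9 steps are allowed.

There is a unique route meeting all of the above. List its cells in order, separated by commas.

The budget equals the shortest possible length, so every move has to be on a shortest route through the required cells.
Route from 9: 2× up (reaching 1), 3× right (reaching 4), 2× down (reaching 12), 2× left (reaching 10) — 9 moves in all.
Check: all required cells visited; 9 ≤ 9 moves.

9, 5, 1, 2, 3, 4, 8, 12, 11, 10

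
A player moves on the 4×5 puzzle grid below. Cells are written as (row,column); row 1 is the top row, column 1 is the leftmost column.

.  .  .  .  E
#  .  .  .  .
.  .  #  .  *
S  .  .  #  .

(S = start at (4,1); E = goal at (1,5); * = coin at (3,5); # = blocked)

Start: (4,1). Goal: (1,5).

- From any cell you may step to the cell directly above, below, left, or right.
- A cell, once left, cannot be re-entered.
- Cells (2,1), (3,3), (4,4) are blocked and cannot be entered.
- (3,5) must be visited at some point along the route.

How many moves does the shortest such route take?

Any route passes through (3,5) somewhere between (4,1) and (1,5). Summing Manhattan distances along the two legs ((4,1) → (3,5) → (1,5)) gives a lower bound of 5 + 2 = 7 moves.
That bound ignores the blocked cells. Measuring each leg by the fewest moves that actually steer around them ((4,1)→(3,5): 7; (3,5)→(1,5): 2) raises the lower bound to 9.
A route of 9 moves exists: (4,1) → (3,1) → (3,2) → (2,2) → (2,3) → (2,4) → (3,4) → (3,5) → (2,5) → (1,5).
Since 9 matches that lower bound, it is optimal.

9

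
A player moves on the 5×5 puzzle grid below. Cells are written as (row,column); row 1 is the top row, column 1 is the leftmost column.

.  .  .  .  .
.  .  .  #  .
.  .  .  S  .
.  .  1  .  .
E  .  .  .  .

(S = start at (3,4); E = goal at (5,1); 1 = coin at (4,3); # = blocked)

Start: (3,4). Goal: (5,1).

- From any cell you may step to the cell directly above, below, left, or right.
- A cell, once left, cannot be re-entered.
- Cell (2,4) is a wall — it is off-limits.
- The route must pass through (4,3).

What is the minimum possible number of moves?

Any route passes through (4,3) somewhere between (3,4) and (5,1). Summing Manhattan distances along the two legs ((3,4) → (4,3) → (5,1)) gives a lower bound of 2 + 3 = 5 moves.
A route of 5 moves achieves this: (3,4) → (4,4) → (4,3) → (5,3) → (5,2) → (5,1).
Since 5 matches the lower bound, it is optimal.

5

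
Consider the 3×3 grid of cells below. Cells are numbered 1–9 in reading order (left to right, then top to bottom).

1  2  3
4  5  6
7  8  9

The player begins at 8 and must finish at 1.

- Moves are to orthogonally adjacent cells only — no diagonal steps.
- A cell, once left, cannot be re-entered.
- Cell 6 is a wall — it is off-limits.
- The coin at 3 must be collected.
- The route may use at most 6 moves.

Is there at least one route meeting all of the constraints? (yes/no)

3 must be visited but has only one open neighbour (2), and it is neither the start nor the goal — the route would have to enter and leave through 2, re-entering it.

no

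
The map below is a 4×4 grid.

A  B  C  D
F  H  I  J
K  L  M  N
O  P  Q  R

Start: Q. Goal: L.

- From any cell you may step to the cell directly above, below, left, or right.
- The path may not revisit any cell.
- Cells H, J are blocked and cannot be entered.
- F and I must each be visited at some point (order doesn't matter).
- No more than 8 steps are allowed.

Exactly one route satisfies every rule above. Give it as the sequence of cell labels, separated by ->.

Q -> M -> I -> C -> B -> A -> F -> K -> L

The budget equals the shortest possible length, so every move has to be on a shortest route through the required cells.
Route from Q: 3× up (reaching C), 2× left (reaching A), 2× down (reaching K), right to L — 8 moves in all.
Check: all required cells visited; 8 ≤ 8 moves.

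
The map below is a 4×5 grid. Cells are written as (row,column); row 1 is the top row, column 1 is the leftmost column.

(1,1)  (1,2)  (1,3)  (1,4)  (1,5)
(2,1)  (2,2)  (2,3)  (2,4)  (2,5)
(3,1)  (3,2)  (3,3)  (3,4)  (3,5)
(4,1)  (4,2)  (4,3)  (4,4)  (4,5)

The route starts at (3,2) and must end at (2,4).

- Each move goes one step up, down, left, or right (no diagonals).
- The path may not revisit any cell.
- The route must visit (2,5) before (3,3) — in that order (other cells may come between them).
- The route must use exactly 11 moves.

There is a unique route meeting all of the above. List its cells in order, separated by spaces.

(3,2) (2,2) (1,2) (1,3) (1,4) (1,5) (2,5) (3,5) (3,4) (3,3) (2,3) (2,4)

The waypoints must appear in the order (2,5), (3,3), with no cell reused.
Route from (3,2): 2× up (reaching (1,2)), 3× right (reaching (1,5)), 2× down (reaching (3,5)), 2× left (reaching (3,3)), up to (2,3), right to (2,4) — 11 moves in all.
Check: order respected ((2,5) at step 6, (3,3) at step 9); 11 moves as required.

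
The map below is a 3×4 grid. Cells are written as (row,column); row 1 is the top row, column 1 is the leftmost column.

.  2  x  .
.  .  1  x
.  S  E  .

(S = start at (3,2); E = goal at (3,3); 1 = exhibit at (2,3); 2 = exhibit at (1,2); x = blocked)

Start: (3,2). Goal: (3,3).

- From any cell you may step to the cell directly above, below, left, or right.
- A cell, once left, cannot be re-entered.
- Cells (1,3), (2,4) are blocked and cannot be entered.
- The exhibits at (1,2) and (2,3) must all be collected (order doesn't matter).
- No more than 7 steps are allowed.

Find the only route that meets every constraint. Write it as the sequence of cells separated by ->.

(3,2) -> (3,1) -> (2,1) -> (1,1) -> (1,2) -> (2,2) -> (2,3) -> (3,3)

The budget equals the shortest possible length, so every move has to be on a shortest route through the required cells.
Route from (3,2): left to (3,1), 2× up (reaching (1,1)), right to (1,2), down to (2,2), right to (2,3), down to (3,3) — 7 moves in all.
Check: all required cells visited; 7 ≤ 7 moves.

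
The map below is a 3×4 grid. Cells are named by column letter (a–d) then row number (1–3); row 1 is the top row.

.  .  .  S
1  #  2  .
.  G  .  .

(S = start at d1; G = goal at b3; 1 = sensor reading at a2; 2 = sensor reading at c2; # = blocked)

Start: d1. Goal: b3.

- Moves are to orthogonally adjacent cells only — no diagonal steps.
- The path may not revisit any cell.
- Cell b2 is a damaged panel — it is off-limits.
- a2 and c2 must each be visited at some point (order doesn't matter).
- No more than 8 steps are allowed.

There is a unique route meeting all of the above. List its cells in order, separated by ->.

The budget equals the shortest possible length, so every move has to be on a shortest route through the required cells.
Route from d1: down to d2, left to c2, up to c1, 2× left (reaching a1), 2× down (reaching a3), right to b3 — 8 moves in all.
Check: all required cells visited; 8 ≤ 8 moves.

d1 -> d2 -> c2 -> c1 -> b1 -> a1 -> a2 -> a3 -> b3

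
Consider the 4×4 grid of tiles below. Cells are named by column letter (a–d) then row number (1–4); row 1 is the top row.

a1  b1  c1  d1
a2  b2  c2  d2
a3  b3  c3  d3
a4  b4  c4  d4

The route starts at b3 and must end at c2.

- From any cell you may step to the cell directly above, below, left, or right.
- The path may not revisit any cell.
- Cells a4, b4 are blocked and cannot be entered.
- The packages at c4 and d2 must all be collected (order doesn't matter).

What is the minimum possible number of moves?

6

Any route passes through c4 and d2 in some order between b3 and c2. Summing Manhattan distances along each leg and taking the cheapest ordering (b3 → c4 → d2 → c2) gives a lower bound of 2 + 3 + 1 = 6 moves.
A route of 6 moves achieves this: b3 → c3 → c4 → d4 → d3 → d2 → c2.
Since 6 matches the lower bound, it is optimal.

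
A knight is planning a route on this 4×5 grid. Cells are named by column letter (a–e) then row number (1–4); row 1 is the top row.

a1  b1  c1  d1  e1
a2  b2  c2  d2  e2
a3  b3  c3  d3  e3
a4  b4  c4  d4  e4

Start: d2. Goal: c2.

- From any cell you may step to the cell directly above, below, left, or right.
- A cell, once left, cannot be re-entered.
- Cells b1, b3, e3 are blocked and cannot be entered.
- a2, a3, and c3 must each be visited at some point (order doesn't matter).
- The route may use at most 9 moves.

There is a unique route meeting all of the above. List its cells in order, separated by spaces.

d2 d3 c3 c4 b4 a4 a3 a2 b2 c2

Any route must reach a2, a3, and c3 and still end at c2 within 9 moves, so the order of the required stops is forced.
Route from d2: down to d3, left to c3, down to c4, 2× left (reaching a4), 2× up (reaching a2), 2× right (reaching c2) — 9 moves in all.
Check: all required cells visited; 9 ≤ 9 moves.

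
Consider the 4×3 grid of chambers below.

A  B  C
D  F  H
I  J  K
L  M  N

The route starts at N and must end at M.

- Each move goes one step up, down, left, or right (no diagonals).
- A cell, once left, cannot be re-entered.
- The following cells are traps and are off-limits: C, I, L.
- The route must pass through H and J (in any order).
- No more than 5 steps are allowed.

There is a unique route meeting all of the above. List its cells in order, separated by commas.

The 5-move cap with required stops at H, J leaves no slack for detours.
Route from N: 2× up (reaching H), left to F, 2× down (reaching M) — 5 moves in all.
Check: all required cells visited; 5 ≤ 5 moves.

N, K, H, F, J, M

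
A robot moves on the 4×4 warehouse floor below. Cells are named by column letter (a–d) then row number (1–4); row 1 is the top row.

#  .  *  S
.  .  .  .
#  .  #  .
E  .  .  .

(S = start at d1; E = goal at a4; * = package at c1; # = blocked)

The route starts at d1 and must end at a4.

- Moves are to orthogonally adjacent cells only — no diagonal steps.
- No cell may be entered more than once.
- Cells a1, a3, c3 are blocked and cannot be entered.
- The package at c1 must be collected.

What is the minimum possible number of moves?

6

Any route passes through c1 somewhere between d1 and a4. Summing Manhattan distances along the two legs (d1 → c1 → a4) gives a lower bound of 1 + 5 = 6 moves.
A route of 6 moves achieves this: d1 → c1 → c2 → b2 → b3 → b4 → a4.
Since 6 matches the lower bound, it is optimal.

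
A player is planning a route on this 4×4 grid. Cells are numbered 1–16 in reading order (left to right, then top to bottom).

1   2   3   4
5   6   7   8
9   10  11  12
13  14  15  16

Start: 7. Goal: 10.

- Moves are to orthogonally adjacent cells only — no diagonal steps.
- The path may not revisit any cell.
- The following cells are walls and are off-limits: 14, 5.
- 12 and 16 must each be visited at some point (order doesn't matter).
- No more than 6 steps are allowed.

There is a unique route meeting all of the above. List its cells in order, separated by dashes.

7 - 8 - 12 - 16 - 15 - 11 - 10

The 6-move cap with required stops at 12, 16 leaves no slack for detours.
Route from 7: right to 8, 2× down (reaching 16), left to 15, up to 11, left to 10 — 6 moves in all.
Check: all required cells visited; 6 ≤ 6 moves.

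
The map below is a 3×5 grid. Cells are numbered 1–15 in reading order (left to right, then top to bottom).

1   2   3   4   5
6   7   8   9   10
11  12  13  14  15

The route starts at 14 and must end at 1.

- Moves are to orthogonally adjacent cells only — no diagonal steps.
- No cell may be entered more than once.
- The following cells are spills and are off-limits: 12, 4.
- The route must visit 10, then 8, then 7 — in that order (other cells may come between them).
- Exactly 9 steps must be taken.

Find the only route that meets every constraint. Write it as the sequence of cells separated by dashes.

The waypoints must appear in the order 10, 8, 7, with no cell reused.
Route from 14: right to 15, up to 10, 2× left (reaching 8), up to 3, left to 2, down to 7, left to 6, up to 1 — 9 moves in all.
Check: order respected (10 at step 2, 8 at step 4, 7 at step 7); 9 moves as required.

14 - 15 - 10 - 9 - 8 - 3 - 2 - 7 - 6 - 1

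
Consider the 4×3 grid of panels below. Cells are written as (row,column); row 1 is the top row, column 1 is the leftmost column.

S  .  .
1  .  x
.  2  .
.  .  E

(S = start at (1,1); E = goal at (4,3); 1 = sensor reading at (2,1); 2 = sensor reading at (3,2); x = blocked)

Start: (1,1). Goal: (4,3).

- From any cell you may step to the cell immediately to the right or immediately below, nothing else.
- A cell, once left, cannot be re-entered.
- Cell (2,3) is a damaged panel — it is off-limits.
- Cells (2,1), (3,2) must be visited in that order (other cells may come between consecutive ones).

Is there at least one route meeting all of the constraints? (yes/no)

One route that works: (1,1) → (2,1) → (3,1) → (3,2) → (4,2) → (4,3).

yes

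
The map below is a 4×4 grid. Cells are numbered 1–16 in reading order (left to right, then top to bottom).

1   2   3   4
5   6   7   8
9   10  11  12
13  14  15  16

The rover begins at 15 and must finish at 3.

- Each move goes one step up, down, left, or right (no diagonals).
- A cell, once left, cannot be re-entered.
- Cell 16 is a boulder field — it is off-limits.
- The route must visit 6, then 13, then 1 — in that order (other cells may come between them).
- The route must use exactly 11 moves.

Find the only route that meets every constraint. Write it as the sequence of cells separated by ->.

15 -> 11 -> 7 -> 6 -> 10 -> 14 -> 13 -> 9 -> 5 -> 1 -> 2 -> 3

The waypoints must appear in the order 6, 13, 1, with no cell reused.
Route from 15: 2× up (reaching 7), left to 6, 2× down (reaching 14), left to 13, 3× up (reaching 1), 2× right (reaching 3) — 11 moves in all.
Check: order respected (6 at step 3, 13 at step 6, 1 at step 9); 11 moves as required.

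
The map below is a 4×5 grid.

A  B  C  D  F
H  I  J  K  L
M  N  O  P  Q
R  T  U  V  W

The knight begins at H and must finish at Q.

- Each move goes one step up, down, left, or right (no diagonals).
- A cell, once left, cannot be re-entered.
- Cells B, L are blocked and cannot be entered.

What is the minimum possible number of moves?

5

The Manhattan distance from H to Q is |2−3| + |1−5| = 5, so at least 5 moves are needed.
A route of 5 moves achieves this: H → M → N → O → P → Q.
Since 5 matches the lower bound, it is optimal.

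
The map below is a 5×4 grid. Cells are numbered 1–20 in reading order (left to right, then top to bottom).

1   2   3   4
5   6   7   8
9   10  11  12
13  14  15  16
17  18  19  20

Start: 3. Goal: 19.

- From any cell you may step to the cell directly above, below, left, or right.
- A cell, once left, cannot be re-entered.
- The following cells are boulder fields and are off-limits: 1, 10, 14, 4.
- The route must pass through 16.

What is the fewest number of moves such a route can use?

Any route passes through 16 somewhere between 3 and 19. Summing Manhattan distances along the two legs (3 → 16 → 19) gives a lower bound of 4 + 2 = 6 moves.
A route of 6 moves achieves this: 3 → 7 → 11 → 15 → 16 → 20 → 19.
Since 6 matches the lower bound, it is optimal.

6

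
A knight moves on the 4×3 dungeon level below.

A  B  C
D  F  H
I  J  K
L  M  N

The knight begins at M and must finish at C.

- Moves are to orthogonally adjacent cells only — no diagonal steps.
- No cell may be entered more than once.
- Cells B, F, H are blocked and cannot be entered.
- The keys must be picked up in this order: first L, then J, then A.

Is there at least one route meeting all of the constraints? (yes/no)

no

The blocked cells wall C off from M completely — no sequence of moves reaches it at all, so no route can satisfy the rules.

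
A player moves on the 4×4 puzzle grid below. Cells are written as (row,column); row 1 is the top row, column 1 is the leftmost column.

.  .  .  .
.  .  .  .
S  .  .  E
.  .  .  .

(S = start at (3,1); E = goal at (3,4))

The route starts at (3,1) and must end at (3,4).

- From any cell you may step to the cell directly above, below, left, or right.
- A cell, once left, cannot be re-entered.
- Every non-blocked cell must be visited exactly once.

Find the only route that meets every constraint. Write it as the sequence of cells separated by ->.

Need to visit all 16 open cells exactly once, starting at (3,1) and ending at (3,4).
Route from (3,1): down to (4,1), right to (4,2), 2× up (reaching (2,2)), left to (2,1), up to (1,1), 3× right (reaching (1,4)), down to (2,4), left to (2,3), 2× down (reaching (4,3)), right to (4,4), up to (3,4) — 15 moves in all.
Check: all 16 open cells covered.

(3,1) -> (4,1) -> (4,2) -> (3,2) -> (2,2) -> (2,1) -> (1,1) -> (1,2) -> (1,3) -> (1,4) -> (2,4) -> (2,3) -> (3,3) -> (4,3) -> (4,4) -> (3,4)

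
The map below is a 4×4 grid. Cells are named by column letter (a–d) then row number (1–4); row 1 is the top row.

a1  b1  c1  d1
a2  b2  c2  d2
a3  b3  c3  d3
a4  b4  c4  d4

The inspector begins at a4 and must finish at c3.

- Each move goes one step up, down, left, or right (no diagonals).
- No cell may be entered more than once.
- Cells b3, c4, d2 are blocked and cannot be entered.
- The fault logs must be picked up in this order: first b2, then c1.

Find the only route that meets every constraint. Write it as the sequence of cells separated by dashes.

a4 - a3 - a2 - b2 - b1 - c1 - c2 - c3

The waypoints must appear in the order b2, c1, with no cell reused.
Route from a4: 2× up (reaching a2), right to b2, up to b1, right to c1, 2× down (reaching c3) — 7 moves in all.
Check: order respected (b2 at step 3, c1 at step 5).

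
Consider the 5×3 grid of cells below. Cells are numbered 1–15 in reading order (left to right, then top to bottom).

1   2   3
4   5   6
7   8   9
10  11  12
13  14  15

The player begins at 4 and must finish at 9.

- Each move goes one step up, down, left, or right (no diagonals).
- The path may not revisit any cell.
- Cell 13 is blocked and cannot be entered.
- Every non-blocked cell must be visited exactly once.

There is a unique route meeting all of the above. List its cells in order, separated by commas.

4, 1, 2, 3, 6, 5, 8, 7, 10, 11, 14, 15, 12, 9

Need to visit all 14 open cells exactly once, starting at 4 and ending at 9.
Cell 14 has only two open neighbours (11 and 15), so the path must pass straight through it: one of those is the cell it's entered from and the other is where it exits.
Route from 4: up to 1, 2× right (reaching 3), down to 6, left to 5, down to 8, left to 7, down to 10, right to 11, down to 14, right to 15, 2× up (reaching 9) — 13 moves in all.
Check: all 14 open cells covered.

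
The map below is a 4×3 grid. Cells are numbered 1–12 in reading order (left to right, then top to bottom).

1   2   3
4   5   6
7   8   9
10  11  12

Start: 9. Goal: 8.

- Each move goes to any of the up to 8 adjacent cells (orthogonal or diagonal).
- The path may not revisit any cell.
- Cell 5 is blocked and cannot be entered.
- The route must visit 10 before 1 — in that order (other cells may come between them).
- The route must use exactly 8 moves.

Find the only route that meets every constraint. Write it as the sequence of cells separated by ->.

9 -> 11 -> 10 -> 7 -> 4 -> 1 -> 2 -> 6 -> 8

The waypoints must appear in the order 10, 1, with no cell reused.
Route from 9: down-left 1 to 11, left 1 to 10, up 3 to 1, right 1 to 2, down-right 1 to 6, down-left 1 to 8 — 8 moves in all.
Check: order respected (10 at step 2, 1 at step 5); 8 moves as required.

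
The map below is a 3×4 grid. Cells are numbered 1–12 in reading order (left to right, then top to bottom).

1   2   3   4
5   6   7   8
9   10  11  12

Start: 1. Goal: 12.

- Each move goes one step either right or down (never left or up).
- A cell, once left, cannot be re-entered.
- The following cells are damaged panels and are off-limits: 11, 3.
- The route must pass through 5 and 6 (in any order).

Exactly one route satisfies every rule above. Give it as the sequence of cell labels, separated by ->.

Moves only go right or down, so the column and row indices never decrease.
Route from 1: down to 5, 3× right (reaching 8), down to 12 — 5 moves in all.
Check: all required cells visited.

1 -> 5 -> 6 -> 7 -> 8 -> 12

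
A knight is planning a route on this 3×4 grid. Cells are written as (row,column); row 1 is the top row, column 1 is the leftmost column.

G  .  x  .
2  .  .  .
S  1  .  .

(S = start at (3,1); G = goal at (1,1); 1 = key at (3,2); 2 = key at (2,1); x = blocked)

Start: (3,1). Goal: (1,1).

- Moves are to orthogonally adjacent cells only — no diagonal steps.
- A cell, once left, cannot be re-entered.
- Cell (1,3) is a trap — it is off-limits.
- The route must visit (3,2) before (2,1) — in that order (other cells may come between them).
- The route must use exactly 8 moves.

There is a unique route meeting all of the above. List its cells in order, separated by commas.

The waypoints must appear in the order (3,2), (2,1), with no cell reused.
Route from (3,1): 3× right (reaching (3,4)), up to (2,4), 3× left (reaching (2,1)), up to (1,1) — 8 moves in all.
Check: order respected (1 at step 1, 2 at step 7); 8 moves as required.

(3,1), (3,2), (3,3), (3,4), (2,4), (2,3), (2,2), (2,1), (1,1)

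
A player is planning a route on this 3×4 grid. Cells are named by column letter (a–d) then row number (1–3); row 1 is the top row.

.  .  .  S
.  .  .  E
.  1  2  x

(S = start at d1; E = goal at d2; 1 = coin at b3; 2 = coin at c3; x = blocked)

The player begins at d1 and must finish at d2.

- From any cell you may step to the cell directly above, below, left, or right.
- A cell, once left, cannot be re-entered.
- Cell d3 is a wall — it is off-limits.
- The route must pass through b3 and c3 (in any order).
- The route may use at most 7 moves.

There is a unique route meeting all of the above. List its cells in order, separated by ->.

Any route must reach b3 and c3 and still end at d2 within 7 moves, so the order of the required stops is forced.
Route from d1: 2× left (reaching b1), 2× down (reaching b3), right to c3, up to c2, right to d2 — 7 moves in all.
Check: all required cells visited; 7 ≤ 7 moves.

d1 -> c1 -> b1 -> b2 -> b3 -> c3 -> c2 -> d2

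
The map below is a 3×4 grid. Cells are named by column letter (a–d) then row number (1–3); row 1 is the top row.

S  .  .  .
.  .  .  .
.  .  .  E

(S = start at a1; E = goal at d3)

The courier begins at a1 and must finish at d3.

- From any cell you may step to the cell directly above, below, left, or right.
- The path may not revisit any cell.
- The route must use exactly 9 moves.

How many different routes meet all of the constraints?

Need simple routes of exactly 9 moves from a1 to d3 (Manhattan distance 5, so 2 moves are spent on a detour and 2 undoing it).
Branch systematically from the start, pruning whenever the remaining move budget drops below the Manhattan distance to d3 or differs from it in parity. Grouping the completions by first move — via a2: 7; via b1: 4 — and summing: 7 + 4 = 11.
That gives 11 routes.

11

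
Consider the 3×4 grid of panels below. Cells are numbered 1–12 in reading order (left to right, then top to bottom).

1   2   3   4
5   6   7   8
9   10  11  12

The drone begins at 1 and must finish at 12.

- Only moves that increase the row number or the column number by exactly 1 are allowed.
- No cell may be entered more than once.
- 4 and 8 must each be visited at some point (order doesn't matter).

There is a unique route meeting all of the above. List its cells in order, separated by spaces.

Moves only go right or down, so the column and row indices never decrease.
Route from 1: right 3 to 4, down 2 to 12 — 5 moves in all.
Check: all required cells visited.

1 2 3 4 8 12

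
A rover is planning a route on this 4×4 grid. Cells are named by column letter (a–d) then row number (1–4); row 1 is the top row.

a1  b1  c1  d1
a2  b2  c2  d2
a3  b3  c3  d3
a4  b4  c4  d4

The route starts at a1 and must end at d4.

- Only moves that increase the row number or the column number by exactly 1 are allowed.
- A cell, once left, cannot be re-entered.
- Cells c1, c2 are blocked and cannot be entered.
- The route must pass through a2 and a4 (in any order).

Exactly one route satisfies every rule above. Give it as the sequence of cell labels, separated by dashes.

a1 - a2 - a3 - a4 - b4 - c4 - d4

Moves only go right or down, so the column and row indices never decrease.
Route from a1: down 3 to a4, right 3 to d4 — 6 moves in all.
Check: all required cells visited.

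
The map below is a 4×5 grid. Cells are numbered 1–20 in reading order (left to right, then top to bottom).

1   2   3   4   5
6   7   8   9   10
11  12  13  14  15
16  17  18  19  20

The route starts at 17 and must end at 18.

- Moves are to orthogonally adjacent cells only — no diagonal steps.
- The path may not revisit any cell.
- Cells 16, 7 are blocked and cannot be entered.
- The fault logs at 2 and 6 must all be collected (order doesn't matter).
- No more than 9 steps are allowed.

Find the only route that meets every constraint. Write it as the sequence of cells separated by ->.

The 9-move cap with required stops at 2, 6 leaves no slack for detours.
Route from 17: up 1 to 12, left 1 to 11, up 2 to 1, right 2 to 3, down 3 to 18 — 9 moves in all.
Check: all required cells visited; 9 ≤ 9 moves.

17 -> 12 -> 11 -> 6 -> 1 -> 2 -> 3 -> 8 -> 13 -> 18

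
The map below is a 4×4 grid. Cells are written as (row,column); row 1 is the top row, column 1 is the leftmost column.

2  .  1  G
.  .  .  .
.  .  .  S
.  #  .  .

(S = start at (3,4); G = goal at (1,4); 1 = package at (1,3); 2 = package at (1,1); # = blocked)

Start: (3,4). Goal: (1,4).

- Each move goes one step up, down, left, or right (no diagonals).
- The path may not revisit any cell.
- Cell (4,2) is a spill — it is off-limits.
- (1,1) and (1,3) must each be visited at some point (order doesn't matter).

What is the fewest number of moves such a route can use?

8

Any route passes through (1,1) and (1,3) in some order between (3,4) and (1,4). Summing Manhattan distances along each leg and taking the cheapest ordering ((3,4) → (1,3) → (1,1) → (1,4)) gives a lower bound of 3 + 2 + 3 = 8 moves.
A route of 8 moves achieves this: (3,4) → (2,4) → (2,3) → (2,2) → (2,1) → (1,1) → (1,2) → (1,3) → (1,4).
Since 8 matches the lower bound, it is optimal.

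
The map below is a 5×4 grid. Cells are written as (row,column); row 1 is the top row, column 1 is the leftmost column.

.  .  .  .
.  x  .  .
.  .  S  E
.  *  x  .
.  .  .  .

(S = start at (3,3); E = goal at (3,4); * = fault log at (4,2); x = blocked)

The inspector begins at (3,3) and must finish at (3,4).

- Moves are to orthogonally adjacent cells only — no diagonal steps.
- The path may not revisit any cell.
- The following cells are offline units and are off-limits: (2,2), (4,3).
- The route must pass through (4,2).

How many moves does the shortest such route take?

7

Any route passes through (4,2) somewhere between (3,3) and (3,4). Summing Manhattan distances along the two legs ((3,3) → (4,2) → (3,4)) gives a lower bound of 2 + 3 = 5 moves.
The shortest route satisfying every rule uses 7 moves: (3,3) → (3,2) → (4,2) → (5,2) → (5,3) → (5,4) → (4,4) → (3,4).
The bound of 5 isn't tight here; checking systematically, no route of length 5 through 6 satisfies every constraint, so 7 is the minimum.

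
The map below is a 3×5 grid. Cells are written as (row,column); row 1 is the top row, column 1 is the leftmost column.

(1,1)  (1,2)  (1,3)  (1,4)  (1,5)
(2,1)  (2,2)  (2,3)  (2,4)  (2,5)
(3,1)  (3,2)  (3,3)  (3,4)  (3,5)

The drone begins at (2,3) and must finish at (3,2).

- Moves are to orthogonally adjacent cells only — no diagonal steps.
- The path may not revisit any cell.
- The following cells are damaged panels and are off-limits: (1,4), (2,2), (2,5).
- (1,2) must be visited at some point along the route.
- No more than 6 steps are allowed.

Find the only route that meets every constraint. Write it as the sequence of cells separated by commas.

The 6-move cap with required stops at (1,2) leaves no slack for detours.
Route from (2,3): up 1 to (1,3), left 2 to (1,1), down 2 to (3,1), right 1 to (3,2) — 6 moves in all.
Check: all required cells visited; 6 ≤ 6 moves.

(2,3), (1,3), (1,2), (1,1), (2,1), (3,1), (3,2)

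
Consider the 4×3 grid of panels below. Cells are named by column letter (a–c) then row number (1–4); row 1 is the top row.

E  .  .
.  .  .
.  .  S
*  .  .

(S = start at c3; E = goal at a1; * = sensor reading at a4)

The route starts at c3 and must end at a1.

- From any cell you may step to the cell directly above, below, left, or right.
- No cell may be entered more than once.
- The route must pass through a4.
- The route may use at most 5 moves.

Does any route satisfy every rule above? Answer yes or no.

Even ignoring the no-revisit rule, getting from c3 to a1 via a4 needs at least 3 + 3 = 6 moves (Manhattan distance per leg), which exceeds the 5-move limit.

no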